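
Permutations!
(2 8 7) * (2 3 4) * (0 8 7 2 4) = (0 8 2 7 3) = [8, 1, 7, 0, 4, 5, 6, 3, 2]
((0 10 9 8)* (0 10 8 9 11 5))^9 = (0 5 11 10 8)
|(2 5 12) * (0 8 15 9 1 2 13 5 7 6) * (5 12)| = |(0 8 15 9 1 2 7 6)(12 13)| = 8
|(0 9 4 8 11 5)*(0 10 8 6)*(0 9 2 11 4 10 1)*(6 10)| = 30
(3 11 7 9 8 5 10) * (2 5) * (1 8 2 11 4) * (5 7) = (1 8 11 5 10 3 4)(2 7 9) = [0, 8, 7, 4, 1, 10, 6, 9, 11, 2, 3, 5]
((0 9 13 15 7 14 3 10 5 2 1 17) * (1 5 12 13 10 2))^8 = (0 3 12 1 7 9 2 13 17 14 10 5 15)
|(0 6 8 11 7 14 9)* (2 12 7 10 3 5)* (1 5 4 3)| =12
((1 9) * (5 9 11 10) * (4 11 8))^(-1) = (1 9 5 10 11 4 8)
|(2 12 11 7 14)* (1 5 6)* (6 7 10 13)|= 10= |(1 5 7 14 2 12 11 10 13 6)|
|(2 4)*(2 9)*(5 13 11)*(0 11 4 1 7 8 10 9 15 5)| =|(0 11)(1 7 8 10 9 2)(4 15 5 13)| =12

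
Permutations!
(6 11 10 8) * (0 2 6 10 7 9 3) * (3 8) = (0 2 6 11 7 9 8 10 3) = [2, 1, 6, 0, 4, 5, 11, 9, 10, 8, 3, 7]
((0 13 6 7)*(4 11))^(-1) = ((0 13 6 7)(4 11))^(-1) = (0 7 6 13)(4 11)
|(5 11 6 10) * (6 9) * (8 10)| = 6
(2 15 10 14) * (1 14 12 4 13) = (1 14 2 15 10 12 4 13) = [0, 14, 15, 3, 13, 5, 6, 7, 8, 9, 12, 11, 4, 1, 2, 10]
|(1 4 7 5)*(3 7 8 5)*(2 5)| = 10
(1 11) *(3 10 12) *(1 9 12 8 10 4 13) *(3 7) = (1 11 9 12 7 3 4 13)(8 10) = [0, 11, 2, 4, 13, 5, 6, 3, 10, 12, 8, 9, 7, 1]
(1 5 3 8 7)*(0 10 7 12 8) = (0 10 7 1 5 3)(8 12) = [10, 5, 2, 0, 4, 3, 6, 1, 12, 9, 7, 11, 8]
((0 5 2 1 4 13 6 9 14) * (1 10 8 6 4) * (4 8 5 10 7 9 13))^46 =((0 10 5 2 7 9 14)(6 13 8))^46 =(0 7 10 9 5 14 2)(6 13 8)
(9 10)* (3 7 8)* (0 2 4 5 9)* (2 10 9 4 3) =(0 10)(2 3 7 8)(4 5) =[10, 1, 3, 7, 5, 4, 6, 8, 2, 9, 0]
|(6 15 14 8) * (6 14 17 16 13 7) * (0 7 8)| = |(0 7 6 15 17 16 13 8 14)| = 9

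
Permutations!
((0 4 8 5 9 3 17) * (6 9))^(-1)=(0 17 3 9 6 5 8 4)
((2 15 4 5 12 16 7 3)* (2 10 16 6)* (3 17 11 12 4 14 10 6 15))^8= ((2 3 6)(4 5)(7 17 11 12 15 14 10 16))^8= (17)(2 6 3)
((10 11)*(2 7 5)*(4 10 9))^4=((2 7 5)(4 10 11 9))^4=(11)(2 7 5)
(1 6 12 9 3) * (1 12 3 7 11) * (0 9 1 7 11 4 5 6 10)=(0 9 11 7 4 5 6 3 12 1 10)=[9, 10, 2, 12, 5, 6, 3, 4, 8, 11, 0, 7, 1]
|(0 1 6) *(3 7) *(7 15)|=|(0 1 6)(3 15 7)|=3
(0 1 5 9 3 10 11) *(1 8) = [8, 5, 2, 10, 4, 9, 6, 7, 1, 3, 11, 0] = (0 8 1 5 9 3 10 11)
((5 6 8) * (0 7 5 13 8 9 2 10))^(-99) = ((0 7 5 6 9 2 10)(8 13))^(-99) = (0 10 2 9 6 5 7)(8 13)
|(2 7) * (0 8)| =2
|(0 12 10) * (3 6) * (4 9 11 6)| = |(0 12 10)(3 4 9 11 6)| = 15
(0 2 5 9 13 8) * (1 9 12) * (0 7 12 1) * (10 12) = (0 2 5 1 9 13 8 7 10 12) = [2, 9, 5, 3, 4, 1, 6, 10, 7, 13, 12, 11, 0, 8]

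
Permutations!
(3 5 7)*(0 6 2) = [6, 1, 0, 5, 4, 7, 2, 3] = (0 6 2)(3 5 7)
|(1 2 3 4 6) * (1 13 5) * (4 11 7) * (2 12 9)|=11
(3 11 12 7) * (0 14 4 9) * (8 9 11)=(0 14 4 11 12 7 3 8 9)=[14, 1, 2, 8, 11, 5, 6, 3, 9, 0, 10, 12, 7, 13, 4]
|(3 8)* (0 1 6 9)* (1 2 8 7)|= |(0 2 8 3 7 1 6 9)|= 8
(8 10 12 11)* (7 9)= (7 9)(8 10 12 11)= [0, 1, 2, 3, 4, 5, 6, 9, 10, 7, 12, 8, 11]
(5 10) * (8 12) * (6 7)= [0, 1, 2, 3, 4, 10, 7, 6, 12, 9, 5, 11, 8]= (5 10)(6 7)(8 12)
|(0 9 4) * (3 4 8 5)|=|(0 9 8 5 3 4)|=6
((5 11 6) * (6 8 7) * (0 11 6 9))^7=(0 8 9 11 7)(5 6)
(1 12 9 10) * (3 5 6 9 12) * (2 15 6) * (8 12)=(1 3 5 2 15 6 9 10)(8 12)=[0, 3, 15, 5, 4, 2, 9, 7, 12, 10, 1, 11, 8, 13, 14, 6]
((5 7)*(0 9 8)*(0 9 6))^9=((0 6)(5 7)(8 9))^9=(0 6)(5 7)(8 9)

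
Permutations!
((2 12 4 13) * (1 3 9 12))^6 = (1 2 13 4 12 9 3)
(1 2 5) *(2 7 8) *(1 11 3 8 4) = [0, 7, 5, 8, 1, 11, 6, 4, 2, 9, 10, 3] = (1 7 4)(2 5 11 3 8)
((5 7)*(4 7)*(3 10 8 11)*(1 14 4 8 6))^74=(1 5 10 4 11)(3 14 8 6 7)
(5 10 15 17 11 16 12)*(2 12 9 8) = (2 12 5 10 15 17 11 16 9 8) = [0, 1, 12, 3, 4, 10, 6, 7, 2, 8, 15, 16, 5, 13, 14, 17, 9, 11]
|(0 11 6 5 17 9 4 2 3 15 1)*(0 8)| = 12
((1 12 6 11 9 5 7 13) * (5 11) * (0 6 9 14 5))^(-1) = ((0 6)(1 12 9 11 14 5 7 13))^(-1) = (0 6)(1 13 7 5 14 11 9 12)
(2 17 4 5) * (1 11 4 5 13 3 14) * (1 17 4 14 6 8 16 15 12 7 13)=(1 11 14 17 5 2 4)(3 6 8 16 15 12 7 13)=[0, 11, 4, 6, 1, 2, 8, 13, 16, 9, 10, 14, 7, 3, 17, 12, 15, 5]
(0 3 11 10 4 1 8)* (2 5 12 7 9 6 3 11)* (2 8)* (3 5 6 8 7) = (0 11 10 4 1 2 6 5 12 3 7 9 8) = [11, 2, 6, 7, 1, 12, 5, 9, 0, 8, 4, 10, 3]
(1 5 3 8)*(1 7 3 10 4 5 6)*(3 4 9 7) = (1 6)(3 8)(4 5 10 9 7) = [0, 6, 2, 8, 5, 10, 1, 4, 3, 7, 9]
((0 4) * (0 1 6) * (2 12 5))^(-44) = ((0 4 1 6)(2 12 5))^(-44) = (2 12 5)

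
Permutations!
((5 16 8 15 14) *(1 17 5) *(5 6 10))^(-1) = ((1 17 6 10 5 16 8 15 14))^(-1) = (1 14 15 8 16 5 10 6 17)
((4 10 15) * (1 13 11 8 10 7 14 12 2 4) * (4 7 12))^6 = (15)(2 7 14 4 12)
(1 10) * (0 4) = (0 4)(1 10) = [4, 10, 2, 3, 0, 5, 6, 7, 8, 9, 1]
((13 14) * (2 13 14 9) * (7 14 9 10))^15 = (2 7)(9 10)(13 14)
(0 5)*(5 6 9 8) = (0 6 9 8 5) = [6, 1, 2, 3, 4, 0, 9, 7, 5, 8]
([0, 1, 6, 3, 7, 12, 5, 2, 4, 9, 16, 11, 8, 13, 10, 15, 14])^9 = (16)(2 5 8 7 6 12 4)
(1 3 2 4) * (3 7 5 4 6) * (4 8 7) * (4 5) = (1 5 8 7 4)(2 6 3) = [0, 5, 6, 2, 1, 8, 3, 4, 7]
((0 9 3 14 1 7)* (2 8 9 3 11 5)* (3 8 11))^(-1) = ((0 8 9 3 14 1 7)(2 11 5))^(-1) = (0 7 1 14 3 9 8)(2 5 11)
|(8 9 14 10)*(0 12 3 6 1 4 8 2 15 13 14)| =40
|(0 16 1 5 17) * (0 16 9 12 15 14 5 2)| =10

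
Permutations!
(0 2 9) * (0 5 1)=(0 2 9 5 1)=[2, 0, 9, 3, 4, 1, 6, 7, 8, 5]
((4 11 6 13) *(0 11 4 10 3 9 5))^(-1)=(0 5 9 3 10 13 6 11)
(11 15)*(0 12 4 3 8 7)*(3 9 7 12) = [3, 1, 2, 8, 9, 5, 6, 0, 12, 7, 10, 15, 4, 13, 14, 11] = (0 3 8 12 4 9 7)(11 15)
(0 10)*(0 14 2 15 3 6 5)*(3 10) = (0 3 6 5)(2 15 10 14) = [3, 1, 15, 6, 4, 0, 5, 7, 8, 9, 14, 11, 12, 13, 2, 10]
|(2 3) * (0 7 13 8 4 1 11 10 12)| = 18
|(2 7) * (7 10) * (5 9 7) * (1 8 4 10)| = |(1 8 4 10 5 9 7 2)| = 8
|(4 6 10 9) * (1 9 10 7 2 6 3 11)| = |(1 9 4 3 11)(2 6 7)| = 15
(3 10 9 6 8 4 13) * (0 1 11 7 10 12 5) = (0 1 11 7 10 9 6 8 4 13 3 12 5) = [1, 11, 2, 12, 13, 0, 8, 10, 4, 6, 9, 7, 5, 3]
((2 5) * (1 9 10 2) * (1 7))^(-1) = (1 7 5 2 10 9)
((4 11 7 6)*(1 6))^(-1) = (1 7 11 4 6)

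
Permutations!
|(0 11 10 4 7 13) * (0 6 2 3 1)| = 10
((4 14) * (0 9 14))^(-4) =(14) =((0 9 14 4))^(-4)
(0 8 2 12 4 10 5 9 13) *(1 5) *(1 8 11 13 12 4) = [11, 5, 4, 3, 10, 9, 6, 7, 2, 12, 8, 13, 1, 0] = (0 11 13)(1 5 9 12)(2 4 10 8)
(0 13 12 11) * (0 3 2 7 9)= (0 13 12 11 3 2 7 9)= [13, 1, 7, 2, 4, 5, 6, 9, 8, 0, 10, 3, 11, 12]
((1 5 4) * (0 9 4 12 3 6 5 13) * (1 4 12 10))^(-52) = ((0 9 12 3 6 5 10 1 13))^(-52) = (0 12 6 10 13 9 3 5 1)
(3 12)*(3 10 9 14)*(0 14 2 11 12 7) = (0 14 3 7)(2 11 12 10 9) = [14, 1, 11, 7, 4, 5, 6, 0, 8, 2, 9, 12, 10, 13, 3]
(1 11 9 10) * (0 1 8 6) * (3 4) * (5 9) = (0 1 11 5 9 10 8 6)(3 4) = [1, 11, 2, 4, 3, 9, 0, 7, 6, 10, 8, 5]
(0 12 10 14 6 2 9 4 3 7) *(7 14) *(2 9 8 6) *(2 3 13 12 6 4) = (0 6 9 2 8 4 13 12 10 7)(3 14) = [6, 1, 8, 14, 13, 5, 9, 0, 4, 2, 7, 11, 10, 12, 3]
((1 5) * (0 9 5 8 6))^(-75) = ((0 9 5 1 8 6))^(-75) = (0 1)(5 6)(8 9)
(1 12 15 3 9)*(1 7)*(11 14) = (1 12 15 3 9 7)(11 14) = [0, 12, 2, 9, 4, 5, 6, 1, 8, 7, 10, 14, 15, 13, 11, 3]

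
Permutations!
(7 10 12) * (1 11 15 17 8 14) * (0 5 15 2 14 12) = (0 5 15 17 8 12 7 10)(1 11 2 14) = [5, 11, 14, 3, 4, 15, 6, 10, 12, 9, 0, 2, 7, 13, 1, 17, 16, 8]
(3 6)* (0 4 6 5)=[4, 1, 2, 5, 6, 0, 3]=(0 4 6 3 5)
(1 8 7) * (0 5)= (0 5)(1 8 7)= [5, 8, 2, 3, 4, 0, 6, 1, 7]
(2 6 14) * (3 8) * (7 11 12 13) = [0, 1, 6, 8, 4, 5, 14, 11, 3, 9, 10, 12, 13, 7, 2] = (2 6 14)(3 8)(7 11 12 13)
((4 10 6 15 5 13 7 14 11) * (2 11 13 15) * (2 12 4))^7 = ((2 11)(4 10 6 12)(5 15)(7 14 13))^7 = (2 11)(4 12 6 10)(5 15)(7 14 13)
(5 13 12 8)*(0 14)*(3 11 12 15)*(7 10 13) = (0 14)(3 11 12 8 5 7 10 13 15) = [14, 1, 2, 11, 4, 7, 6, 10, 5, 9, 13, 12, 8, 15, 0, 3]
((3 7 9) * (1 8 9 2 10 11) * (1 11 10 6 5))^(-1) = (11)(1 5 6 2 7 3 9 8)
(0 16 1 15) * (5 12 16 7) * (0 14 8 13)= (0 7 5 12 16 1 15 14 8 13)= [7, 15, 2, 3, 4, 12, 6, 5, 13, 9, 10, 11, 16, 0, 8, 14, 1]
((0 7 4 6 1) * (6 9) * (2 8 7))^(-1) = (0 1 6 9 4 7 8 2)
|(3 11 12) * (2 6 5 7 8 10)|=6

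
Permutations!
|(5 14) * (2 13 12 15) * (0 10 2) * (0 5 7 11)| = 10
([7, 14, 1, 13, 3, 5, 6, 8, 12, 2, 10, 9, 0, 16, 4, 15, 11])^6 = (0 8)(1 11 3)(2 16 4)(7 12)(9 13 14)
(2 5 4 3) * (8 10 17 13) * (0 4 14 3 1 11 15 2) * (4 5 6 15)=(0 5 14 3)(1 11 4)(2 6 15)(8 10 17 13)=[5, 11, 6, 0, 1, 14, 15, 7, 10, 9, 17, 4, 12, 8, 3, 2, 16, 13]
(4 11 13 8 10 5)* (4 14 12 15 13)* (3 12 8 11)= (3 12 15 13 11 4)(5 14 8 10)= [0, 1, 2, 12, 3, 14, 6, 7, 10, 9, 5, 4, 15, 11, 8, 13]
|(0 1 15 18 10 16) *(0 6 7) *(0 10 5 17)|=|(0 1 15 18 5 17)(6 7 10 16)|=12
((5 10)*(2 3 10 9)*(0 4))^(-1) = (0 4)(2 9 5 10 3)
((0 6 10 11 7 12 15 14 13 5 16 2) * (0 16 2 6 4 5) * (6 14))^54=((0 4 5 2 16 14 13)(6 10 11 7 12 15))^54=(0 14 2 4 13 16 5)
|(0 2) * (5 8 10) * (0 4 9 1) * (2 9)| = 6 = |(0 9 1)(2 4)(5 8 10)|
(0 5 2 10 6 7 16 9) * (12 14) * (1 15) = (0 5 2 10 6 7 16 9)(1 15)(12 14) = [5, 15, 10, 3, 4, 2, 7, 16, 8, 0, 6, 11, 14, 13, 12, 1, 9]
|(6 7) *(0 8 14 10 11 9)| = 6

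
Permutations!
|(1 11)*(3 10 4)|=|(1 11)(3 10 4)|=6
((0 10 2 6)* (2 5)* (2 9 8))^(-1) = ((0 10 5 9 8 2 6))^(-1) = (0 6 2 8 9 5 10)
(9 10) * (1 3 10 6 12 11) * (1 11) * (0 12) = (0 12 1 3 10 9 6) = [12, 3, 2, 10, 4, 5, 0, 7, 8, 6, 9, 11, 1]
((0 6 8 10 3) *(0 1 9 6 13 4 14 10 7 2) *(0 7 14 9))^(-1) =(0 1 3 10 14 8 6 9 4 13)(2 7)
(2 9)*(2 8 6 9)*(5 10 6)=(5 10 6 9 8)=[0, 1, 2, 3, 4, 10, 9, 7, 5, 8, 6]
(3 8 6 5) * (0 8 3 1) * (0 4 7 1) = (0 8 6 5)(1 4 7) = [8, 4, 2, 3, 7, 0, 5, 1, 6]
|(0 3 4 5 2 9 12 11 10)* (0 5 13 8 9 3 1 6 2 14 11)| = 20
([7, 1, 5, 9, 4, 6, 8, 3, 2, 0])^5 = (0 7 3 9)(2 5 6 8)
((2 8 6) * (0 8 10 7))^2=((0 8 6 2 10 7))^2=(0 6 10)(2 7 8)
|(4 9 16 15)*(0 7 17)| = |(0 7 17)(4 9 16 15)| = 12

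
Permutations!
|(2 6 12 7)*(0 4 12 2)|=4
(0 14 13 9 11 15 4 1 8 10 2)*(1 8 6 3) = (0 14 13 9 11 15 4 8 10 2)(1 6 3) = [14, 6, 0, 1, 8, 5, 3, 7, 10, 11, 2, 15, 12, 9, 13, 4]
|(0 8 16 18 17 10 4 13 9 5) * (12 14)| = 10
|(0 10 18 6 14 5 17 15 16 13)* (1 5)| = |(0 10 18 6 14 1 5 17 15 16 13)| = 11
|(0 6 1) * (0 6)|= 2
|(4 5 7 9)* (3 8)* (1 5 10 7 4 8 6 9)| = |(1 5 4 10 7)(3 6 9 8)| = 20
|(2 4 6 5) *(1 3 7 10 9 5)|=9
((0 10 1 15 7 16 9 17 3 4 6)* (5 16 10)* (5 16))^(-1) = ((0 16 9 17 3 4 6)(1 15 7 10))^(-1) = (0 6 4 3 17 9 16)(1 10 7 15)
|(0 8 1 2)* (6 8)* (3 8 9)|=7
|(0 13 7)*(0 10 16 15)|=6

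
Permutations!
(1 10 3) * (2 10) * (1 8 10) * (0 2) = (0 2 1)(3 8 10) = [2, 0, 1, 8, 4, 5, 6, 7, 10, 9, 3]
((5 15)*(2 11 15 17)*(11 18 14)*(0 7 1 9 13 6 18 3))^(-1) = (0 3 2 17 5 15 11 14 18 6 13 9 1 7)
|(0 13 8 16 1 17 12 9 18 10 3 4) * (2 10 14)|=|(0 13 8 16 1 17 12 9 18 14 2 10 3 4)|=14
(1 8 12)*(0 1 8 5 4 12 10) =[1, 5, 2, 3, 12, 4, 6, 7, 10, 9, 0, 11, 8] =(0 1 5 4 12 8 10)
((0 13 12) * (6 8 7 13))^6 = ((0 6 8 7 13 12))^6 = (13)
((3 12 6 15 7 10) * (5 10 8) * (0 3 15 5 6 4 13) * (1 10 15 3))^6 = ((0 1 10 3 12 4 13)(5 15 7 8 6))^6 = (0 13 4 12 3 10 1)(5 15 7 8 6)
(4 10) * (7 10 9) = (4 9 7 10) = [0, 1, 2, 3, 9, 5, 6, 10, 8, 7, 4]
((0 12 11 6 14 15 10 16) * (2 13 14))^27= (0 15 2 12 10 13 11 16 14 6)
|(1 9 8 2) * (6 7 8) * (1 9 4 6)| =|(1 4 6 7 8 2 9)| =7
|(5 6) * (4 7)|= 2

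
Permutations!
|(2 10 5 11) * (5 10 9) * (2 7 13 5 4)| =12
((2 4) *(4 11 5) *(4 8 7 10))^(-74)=((2 11 5 8 7 10 4))^(-74)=(2 8 4 5 10 11 7)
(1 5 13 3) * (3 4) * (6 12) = [0, 5, 2, 1, 3, 13, 12, 7, 8, 9, 10, 11, 6, 4] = (1 5 13 4 3)(6 12)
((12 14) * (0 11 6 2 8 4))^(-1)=(0 4 8 2 6 11)(12 14)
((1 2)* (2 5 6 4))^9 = (1 2 4 6 5)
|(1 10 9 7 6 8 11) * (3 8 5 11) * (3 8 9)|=|(1 10 3 9 7 6 5 11)|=8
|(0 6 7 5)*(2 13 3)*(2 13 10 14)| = 12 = |(0 6 7 5)(2 10 14)(3 13)|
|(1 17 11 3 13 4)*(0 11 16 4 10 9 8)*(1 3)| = |(0 11 1 17 16 4 3 13 10 9 8)| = 11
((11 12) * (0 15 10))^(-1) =((0 15 10)(11 12))^(-1) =(0 10 15)(11 12)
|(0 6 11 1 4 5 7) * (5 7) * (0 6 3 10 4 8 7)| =|(0 3 10 4)(1 8 7 6 11)| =20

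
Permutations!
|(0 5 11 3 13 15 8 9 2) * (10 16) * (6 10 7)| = 36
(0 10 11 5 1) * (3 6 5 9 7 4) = [10, 0, 2, 6, 3, 1, 5, 4, 8, 7, 11, 9] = (0 10 11 9 7 4 3 6 5 1)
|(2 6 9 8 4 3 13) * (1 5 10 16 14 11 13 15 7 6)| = 56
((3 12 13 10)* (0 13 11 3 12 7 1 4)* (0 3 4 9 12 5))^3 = (0 5 10 13)(1 11 7 12 3 9 4)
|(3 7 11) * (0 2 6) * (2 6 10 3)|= |(0 6)(2 10 3 7 11)|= 10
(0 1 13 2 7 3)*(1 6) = [6, 13, 7, 0, 4, 5, 1, 3, 8, 9, 10, 11, 12, 2] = (0 6 1 13 2 7 3)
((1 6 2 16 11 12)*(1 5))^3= ((1 6 2 16 11 12 5))^3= (1 16 5 2 12 6 11)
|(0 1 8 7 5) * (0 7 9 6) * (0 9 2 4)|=10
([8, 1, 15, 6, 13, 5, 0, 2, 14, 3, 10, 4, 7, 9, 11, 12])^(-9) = [0, 1, 7, 3, 4, 5, 6, 12, 8, 9, 10, 11, 15, 13, 14, 2]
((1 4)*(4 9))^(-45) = ((1 9 4))^(-45) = (9)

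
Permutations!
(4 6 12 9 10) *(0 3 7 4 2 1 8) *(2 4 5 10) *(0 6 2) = [3, 8, 1, 7, 2, 10, 12, 5, 6, 0, 4, 11, 9] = (0 3 7 5 10 4 2 1 8 6 12 9)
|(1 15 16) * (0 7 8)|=3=|(0 7 8)(1 15 16)|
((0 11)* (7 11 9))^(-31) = ((0 9 7 11))^(-31) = (0 9 7 11)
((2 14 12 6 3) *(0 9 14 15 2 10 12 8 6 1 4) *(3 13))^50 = (15)(0 3 9 10 14 12 8 1 6 4 13) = ((0 9 14 8 6 13 3 10 12 1 4)(2 15))^50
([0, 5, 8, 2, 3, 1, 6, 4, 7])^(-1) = [0, 5, 3, 4, 7, 1, 6, 8, 2]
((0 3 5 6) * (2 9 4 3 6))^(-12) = ((0 6)(2 9 4 3 5))^(-12) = (2 3 9 5 4)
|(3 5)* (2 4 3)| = 4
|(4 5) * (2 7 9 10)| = 4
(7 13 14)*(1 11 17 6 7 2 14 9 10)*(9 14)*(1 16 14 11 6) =(1 6 7 13 11 17)(2 9 10 16 14) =[0, 6, 9, 3, 4, 5, 7, 13, 8, 10, 16, 17, 12, 11, 2, 15, 14, 1]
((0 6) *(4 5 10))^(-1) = ((0 6)(4 5 10))^(-1) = (0 6)(4 10 5)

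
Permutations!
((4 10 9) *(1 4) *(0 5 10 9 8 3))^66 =((0 5 10 8 3)(1 4 9))^66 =(0 5 10 8 3)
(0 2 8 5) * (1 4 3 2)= (0 1 4 3 2 8 5)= [1, 4, 8, 2, 3, 0, 6, 7, 5]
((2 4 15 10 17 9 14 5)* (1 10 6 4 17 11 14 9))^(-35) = (17)(4 15 6)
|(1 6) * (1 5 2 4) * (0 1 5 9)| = |(0 1 6 9)(2 4 5)| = 12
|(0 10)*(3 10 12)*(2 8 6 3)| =|(0 12 2 8 6 3 10)| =7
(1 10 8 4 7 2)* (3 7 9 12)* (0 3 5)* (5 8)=[3, 10, 1, 7, 9, 0, 6, 2, 4, 12, 5, 11, 8]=(0 3 7 2 1 10 5)(4 9 12 8)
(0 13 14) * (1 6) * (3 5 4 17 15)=[13, 6, 2, 5, 17, 4, 1, 7, 8, 9, 10, 11, 12, 14, 0, 3, 16, 15]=(0 13 14)(1 6)(3 5 4 17 15)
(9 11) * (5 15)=(5 15)(9 11)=[0, 1, 2, 3, 4, 15, 6, 7, 8, 11, 10, 9, 12, 13, 14, 5]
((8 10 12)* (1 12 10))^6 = ((1 12 8))^6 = (12)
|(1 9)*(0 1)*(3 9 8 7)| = 6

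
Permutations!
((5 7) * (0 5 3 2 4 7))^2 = ((0 5)(2 4 7 3))^2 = (2 7)(3 4)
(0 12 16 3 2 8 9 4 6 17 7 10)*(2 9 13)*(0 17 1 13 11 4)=(0 12 16 3 9)(1 13 2 8 11 4 6)(7 10 17)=[12, 13, 8, 9, 6, 5, 1, 10, 11, 0, 17, 4, 16, 2, 14, 15, 3, 7]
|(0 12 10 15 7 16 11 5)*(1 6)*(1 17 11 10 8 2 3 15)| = 14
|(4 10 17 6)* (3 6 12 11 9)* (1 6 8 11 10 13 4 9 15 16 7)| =|(1 6 9 3 8 11 15 16 7)(4 13)(10 17 12)| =18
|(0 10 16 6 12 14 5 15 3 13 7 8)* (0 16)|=10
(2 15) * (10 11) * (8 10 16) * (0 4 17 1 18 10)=(0 4 17 1 18 10 11 16 8)(2 15)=[4, 18, 15, 3, 17, 5, 6, 7, 0, 9, 11, 16, 12, 13, 14, 2, 8, 1, 10]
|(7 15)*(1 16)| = 2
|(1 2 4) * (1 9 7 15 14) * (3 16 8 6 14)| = |(1 2 4 9 7 15 3 16 8 6 14)| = 11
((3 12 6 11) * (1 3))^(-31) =(1 11 6 12 3)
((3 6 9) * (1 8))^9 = ((1 8)(3 6 9))^9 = (9)(1 8)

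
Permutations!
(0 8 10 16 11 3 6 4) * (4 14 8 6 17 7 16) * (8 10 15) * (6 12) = (0 12 6 14 10 4)(3 17 7 16 11)(8 15) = [12, 1, 2, 17, 0, 5, 14, 16, 15, 9, 4, 3, 6, 13, 10, 8, 11, 7]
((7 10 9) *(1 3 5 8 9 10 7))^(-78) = ((10)(1 3 5 8 9))^(-78) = (10)(1 5 9 3 8)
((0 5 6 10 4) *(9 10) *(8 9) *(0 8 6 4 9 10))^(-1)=(0 9 10 8 4 5)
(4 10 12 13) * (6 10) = (4 6 10 12 13) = [0, 1, 2, 3, 6, 5, 10, 7, 8, 9, 12, 11, 13, 4]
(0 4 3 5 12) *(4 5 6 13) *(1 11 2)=(0 5 12)(1 11 2)(3 6 13 4)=[5, 11, 1, 6, 3, 12, 13, 7, 8, 9, 10, 2, 0, 4]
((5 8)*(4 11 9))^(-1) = ((4 11 9)(5 8))^(-1) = (4 9 11)(5 8)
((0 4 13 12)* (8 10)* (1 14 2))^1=((0 4 13 12)(1 14 2)(8 10))^1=(0 4 13 12)(1 14 2)(8 10)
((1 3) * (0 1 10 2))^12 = (0 3 2 1 10)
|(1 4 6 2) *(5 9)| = 4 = |(1 4 6 2)(5 9)|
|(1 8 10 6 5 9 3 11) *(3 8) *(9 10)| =6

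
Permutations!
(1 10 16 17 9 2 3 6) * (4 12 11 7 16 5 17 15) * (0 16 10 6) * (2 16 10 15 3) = [10, 6, 2, 0, 12, 17, 1, 15, 8, 16, 5, 7, 11, 13, 14, 4, 3, 9] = (0 10 5 17 9 16 3)(1 6)(4 12 11 7 15)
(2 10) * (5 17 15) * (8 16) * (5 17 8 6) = (2 10)(5 8 16 6)(15 17) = [0, 1, 10, 3, 4, 8, 5, 7, 16, 9, 2, 11, 12, 13, 14, 17, 6, 15]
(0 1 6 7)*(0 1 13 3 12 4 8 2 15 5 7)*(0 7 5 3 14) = [13, 6, 15, 12, 8, 5, 7, 1, 2, 9, 10, 11, 4, 14, 0, 3] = (0 13 14)(1 6 7)(2 15 3 12 4 8)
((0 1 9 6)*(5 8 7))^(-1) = ((0 1 9 6)(5 8 7))^(-1) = (0 6 9 1)(5 7 8)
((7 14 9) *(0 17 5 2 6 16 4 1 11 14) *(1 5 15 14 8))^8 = ((0 17 15 14 9 7)(1 11 8)(2 6 16 4 5))^8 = (0 15 9)(1 8 11)(2 4 6 5 16)(7 17 14)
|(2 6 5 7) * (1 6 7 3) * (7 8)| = 12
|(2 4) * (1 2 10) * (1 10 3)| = 4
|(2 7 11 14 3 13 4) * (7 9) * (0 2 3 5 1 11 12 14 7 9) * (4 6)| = |(0 2)(1 11 7 12 14 5)(3 13 6 4)| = 12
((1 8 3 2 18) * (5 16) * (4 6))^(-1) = (1 18 2 3 8)(4 6)(5 16)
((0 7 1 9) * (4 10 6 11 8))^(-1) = (0 9 1 7)(4 8 11 6 10)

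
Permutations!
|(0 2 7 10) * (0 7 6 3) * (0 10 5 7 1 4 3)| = |(0 2 6)(1 4 3 10)(5 7)| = 12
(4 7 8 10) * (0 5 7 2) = (0 5 7 8 10 4 2) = [5, 1, 0, 3, 2, 7, 6, 8, 10, 9, 4]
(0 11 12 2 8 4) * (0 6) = [11, 1, 8, 3, 6, 5, 0, 7, 4, 9, 10, 12, 2] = (0 11 12 2 8 4 6)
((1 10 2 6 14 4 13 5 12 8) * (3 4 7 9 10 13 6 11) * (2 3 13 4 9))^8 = (1 5 2 6 8 13 7 4 12 11 14)(3 10 9)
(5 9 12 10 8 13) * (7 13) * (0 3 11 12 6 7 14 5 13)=(0 3 11 12 10 8 14 5 9 6 7)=[3, 1, 2, 11, 4, 9, 7, 0, 14, 6, 8, 12, 10, 13, 5]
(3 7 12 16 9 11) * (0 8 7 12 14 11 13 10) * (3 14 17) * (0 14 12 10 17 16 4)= [8, 1, 2, 10, 0, 5, 6, 16, 7, 13, 14, 12, 4, 17, 11, 15, 9, 3]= (0 8 7 16 9 13 17 3 10 14 11 12 4)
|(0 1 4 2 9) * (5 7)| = |(0 1 4 2 9)(5 7)| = 10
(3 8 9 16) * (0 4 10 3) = (0 4 10 3 8 9 16) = [4, 1, 2, 8, 10, 5, 6, 7, 9, 16, 3, 11, 12, 13, 14, 15, 0]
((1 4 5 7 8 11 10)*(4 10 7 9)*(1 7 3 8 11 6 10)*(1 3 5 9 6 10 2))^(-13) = ((1 3 8 10 7 11 5 6 2)(4 9))^(-13) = (1 11 3 5 8 6 10 2 7)(4 9)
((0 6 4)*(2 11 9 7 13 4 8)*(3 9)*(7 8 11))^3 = ((0 6 11 3 9 8 2 7 13 4))^3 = (0 3 2 4 11 8 13 6 9 7)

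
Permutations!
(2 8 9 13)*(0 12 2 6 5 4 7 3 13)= (0 12 2 8 9)(3 13 6 5 4 7)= [12, 1, 8, 13, 7, 4, 5, 3, 9, 0, 10, 11, 2, 6]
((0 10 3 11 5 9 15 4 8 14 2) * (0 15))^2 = ((0 10 3 11 5 9)(2 15 4 8 14))^2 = (0 3 5)(2 4 14 15 8)(9 10 11)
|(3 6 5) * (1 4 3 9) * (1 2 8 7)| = |(1 4 3 6 5 9 2 8 7)| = 9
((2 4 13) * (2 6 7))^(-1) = (2 7 6 13 4) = ((2 4 13 6 7))^(-1)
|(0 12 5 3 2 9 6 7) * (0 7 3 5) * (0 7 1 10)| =20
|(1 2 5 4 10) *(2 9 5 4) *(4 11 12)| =|(1 9 5 2 11 12 4 10)| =8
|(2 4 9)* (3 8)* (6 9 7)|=10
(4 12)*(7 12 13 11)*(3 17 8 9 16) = (3 17 8 9 16)(4 13 11 7 12) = [0, 1, 2, 17, 13, 5, 6, 12, 9, 16, 10, 7, 4, 11, 14, 15, 3, 8]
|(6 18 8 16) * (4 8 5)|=|(4 8 16 6 18 5)|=6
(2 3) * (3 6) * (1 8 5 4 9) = (1 8 5 4 9)(2 6 3) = [0, 8, 6, 2, 9, 4, 3, 7, 5, 1]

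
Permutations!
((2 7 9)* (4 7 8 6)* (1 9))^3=((1 9 2 8 6 4 7))^3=(1 8 7 2 4 9 6)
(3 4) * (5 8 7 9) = [0, 1, 2, 4, 3, 8, 6, 9, 7, 5] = (3 4)(5 8 7 9)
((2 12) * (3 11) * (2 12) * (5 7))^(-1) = (12)(3 11)(5 7)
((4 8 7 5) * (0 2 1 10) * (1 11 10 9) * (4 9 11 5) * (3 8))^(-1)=((0 2 5 9 1 11 10)(3 8 7 4))^(-1)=(0 10 11 1 9 5 2)(3 4 7 8)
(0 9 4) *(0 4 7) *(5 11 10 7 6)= (0 9 6 5 11 10 7)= [9, 1, 2, 3, 4, 11, 5, 0, 8, 6, 7, 10]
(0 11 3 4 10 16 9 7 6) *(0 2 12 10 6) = (0 11 3 4 6 2 12 10 16 9 7) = [11, 1, 12, 4, 6, 5, 2, 0, 8, 7, 16, 3, 10, 13, 14, 15, 9]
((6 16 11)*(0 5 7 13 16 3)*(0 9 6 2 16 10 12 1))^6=((0 5 7 13 10 12 1)(2 16 11)(3 9 6))^6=(16)(0 1 12 10 13 7 5)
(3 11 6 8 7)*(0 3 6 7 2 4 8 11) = (0 3)(2 4 8)(6 11 7) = [3, 1, 4, 0, 8, 5, 11, 6, 2, 9, 10, 7]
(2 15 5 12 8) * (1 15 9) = (1 15 5 12 8 2 9) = [0, 15, 9, 3, 4, 12, 6, 7, 2, 1, 10, 11, 8, 13, 14, 5]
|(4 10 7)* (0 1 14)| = |(0 1 14)(4 10 7)| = 3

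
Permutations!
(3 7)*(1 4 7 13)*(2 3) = (1 4 7 2 3 13) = [0, 4, 3, 13, 7, 5, 6, 2, 8, 9, 10, 11, 12, 1]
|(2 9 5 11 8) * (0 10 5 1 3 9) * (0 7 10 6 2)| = |(0 6 2 7 10 5 11 8)(1 3 9)| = 24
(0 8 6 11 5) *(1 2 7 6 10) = [8, 2, 7, 3, 4, 0, 11, 6, 10, 9, 1, 5] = (0 8 10 1 2 7 6 11 5)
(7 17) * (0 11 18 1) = (0 11 18 1)(7 17) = [11, 0, 2, 3, 4, 5, 6, 17, 8, 9, 10, 18, 12, 13, 14, 15, 16, 7, 1]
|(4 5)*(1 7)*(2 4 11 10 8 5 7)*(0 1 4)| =12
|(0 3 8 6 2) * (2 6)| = |(0 3 8 2)| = 4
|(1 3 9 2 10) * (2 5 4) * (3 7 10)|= 15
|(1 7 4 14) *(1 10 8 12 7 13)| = |(1 13)(4 14 10 8 12 7)| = 6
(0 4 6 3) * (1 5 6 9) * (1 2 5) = (0 4 9 2 5 6 3) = [4, 1, 5, 0, 9, 6, 3, 7, 8, 2]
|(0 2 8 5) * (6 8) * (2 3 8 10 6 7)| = |(0 3 8 5)(2 7)(6 10)| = 4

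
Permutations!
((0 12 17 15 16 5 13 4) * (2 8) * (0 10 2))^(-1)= (0 8 2 10 4 13 5 16 15 17 12)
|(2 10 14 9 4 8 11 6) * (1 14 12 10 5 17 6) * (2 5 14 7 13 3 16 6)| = |(1 7 13 3 16 6 5 17 2 14 9 4 8 11)(10 12)| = 14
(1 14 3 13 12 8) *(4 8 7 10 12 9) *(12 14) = (1 12 7 10 14 3 13 9 4 8) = [0, 12, 2, 13, 8, 5, 6, 10, 1, 4, 14, 11, 7, 9, 3]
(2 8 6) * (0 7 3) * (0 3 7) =[0, 1, 8, 3, 4, 5, 2, 7, 6] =(2 8 6)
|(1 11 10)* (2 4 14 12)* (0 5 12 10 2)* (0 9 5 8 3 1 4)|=|(0 8 3 1 11 2)(4 14 10)(5 12 9)|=6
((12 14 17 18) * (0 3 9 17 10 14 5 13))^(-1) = (0 13 5 12 18 17 9 3)(10 14)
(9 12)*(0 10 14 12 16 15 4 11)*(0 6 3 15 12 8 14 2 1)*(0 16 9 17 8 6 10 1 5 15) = [1, 16, 5, 0, 11, 15, 3, 7, 14, 9, 2, 10, 17, 13, 6, 4, 12, 8] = (0 1 16 12 17 8 14 6 3)(2 5 15 4 11 10)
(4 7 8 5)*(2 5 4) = [0, 1, 5, 3, 7, 2, 6, 8, 4] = (2 5)(4 7 8)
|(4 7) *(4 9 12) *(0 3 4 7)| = |(0 3 4)(7 9 12)| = 3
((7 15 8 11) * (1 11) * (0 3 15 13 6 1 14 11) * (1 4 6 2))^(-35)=((0 3 15 8 14 11 7 13 2 1)(4 6))^(-35)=(0 11)(1 14)(2 8)(3 7)(4 6)(13 15)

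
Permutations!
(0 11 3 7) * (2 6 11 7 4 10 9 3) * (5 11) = (0 7)(2 6 5 11)(3 4 10 9) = [7, 1, 6, 4, 10, 11, 5, 0, 8, 3, 9, 2]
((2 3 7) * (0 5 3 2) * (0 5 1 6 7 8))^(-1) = (0 8 3 5 7 6 1) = ((0 1 6 7 5 3 8))^(-1)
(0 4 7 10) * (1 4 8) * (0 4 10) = [8, 10, 2, 3, 7, 5, 6, 0, 1, 9, 4] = (0 8 1 10 4 7)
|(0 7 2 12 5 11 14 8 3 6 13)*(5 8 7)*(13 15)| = 12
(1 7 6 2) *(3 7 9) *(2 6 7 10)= (1 9 3 10 2)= [0, 9, 1, 10, 4, 5, 6, 7, 8, 3, 2]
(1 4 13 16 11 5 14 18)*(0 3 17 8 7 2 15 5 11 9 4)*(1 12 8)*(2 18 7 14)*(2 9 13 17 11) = (0 3 11 2 15 5 9 4 17 1)(7 18 12 8 14)(13 16) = [3, 0, 15, 11, 17, 9, 6, 18, 14, 4, 10, 2, 8, 16, 7, 5, 13, 1, 12]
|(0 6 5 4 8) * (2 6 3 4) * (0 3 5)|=12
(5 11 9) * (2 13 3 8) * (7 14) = (2 13 3 8)(5 11 9)(7 14) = [0, 1, 13, 8, 4, 11, 6, 14, 2, 5, 10, 9, 12, 3, 7]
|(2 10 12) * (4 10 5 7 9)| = |(2 5 7 9 4 10 12)| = 7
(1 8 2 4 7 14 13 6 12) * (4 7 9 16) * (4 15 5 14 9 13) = [0, 8, 7, 3, 13, 14, 12, 9, 2, 16, 10, 11, 1, 6, 4, 5, 15] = (1 8 2 7 9 16 15 5 14 4 13 6 12)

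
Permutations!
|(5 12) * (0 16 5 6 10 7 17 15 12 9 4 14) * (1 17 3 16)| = 14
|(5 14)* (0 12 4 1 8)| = |(0 12 4 1 8)(5 14)| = 10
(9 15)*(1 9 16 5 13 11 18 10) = (1 9 15 16 5 13 11 18 10) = [0, 9, 2, 3, 4, 13, 6, 7, 8, 15, 1, 18, 12, 11, 14, 16, 5, 17, 10]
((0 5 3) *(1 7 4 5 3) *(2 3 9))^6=((0 9 2 3)(1 7 4 5))^6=(0 2)(1 4)(3 9)(5 7)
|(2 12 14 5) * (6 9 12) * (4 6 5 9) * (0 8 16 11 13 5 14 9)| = 8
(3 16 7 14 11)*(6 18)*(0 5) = [5, 1, 2, 16, 4, 0, 18, 14, 8, 9, 10, 3, 12, 13, 11, 15, 7, 17, 6] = (0 5)(3 16 7 14 11)(6 18)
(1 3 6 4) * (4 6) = (6)(1 3 4) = [0, 3, 2, 4, 1, 5, 6]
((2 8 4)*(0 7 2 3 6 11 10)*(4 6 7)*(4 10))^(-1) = (0 10)(2 7 3 4 11 6 8)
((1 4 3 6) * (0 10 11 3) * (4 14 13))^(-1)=((0 10 11 3 6 1 14 13 4))^(-1)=(0 4 13 14 1 6 3 11 10)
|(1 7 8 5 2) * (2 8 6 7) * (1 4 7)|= 10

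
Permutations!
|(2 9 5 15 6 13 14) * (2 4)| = 8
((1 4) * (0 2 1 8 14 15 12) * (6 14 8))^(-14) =(0 1 6 15)(2 4 14 12)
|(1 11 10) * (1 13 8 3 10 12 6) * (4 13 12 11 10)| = |(1 10 12 6)(3 4 13 8)| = 4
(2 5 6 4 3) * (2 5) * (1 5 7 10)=(1 5 6 4 3 7 10)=[0, 5, 2, 7, 3, 6, 4, 10, 8, 9, 1]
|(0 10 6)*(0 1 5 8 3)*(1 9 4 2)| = 10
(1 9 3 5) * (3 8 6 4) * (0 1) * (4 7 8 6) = [1, 9, 2, 5, 3, 0, 7, 8, 4, 6] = (0 1 9 6 7 8 4 3 5)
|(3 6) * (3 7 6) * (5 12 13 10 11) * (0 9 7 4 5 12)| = 12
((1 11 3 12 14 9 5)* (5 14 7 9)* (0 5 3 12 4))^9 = (0 4 3 14 9 7 12 11 1 5)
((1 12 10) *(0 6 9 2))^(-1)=((0 6 9 2)(1 12 10))^(-1)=(0 2 9 6)(1 10 12)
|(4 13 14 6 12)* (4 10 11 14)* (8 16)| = |(4 13)(6 12 10 11 14)(8 16)| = 10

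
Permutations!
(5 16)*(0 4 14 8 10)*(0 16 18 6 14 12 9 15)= (0 4 12 9 15)(5 18 6 14 8 10 16)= [4, 1, 2, 3, 12, 18, 14, 7, 10, 15, 16, 11, 9, 13, 8, 0, 5, 17, 6]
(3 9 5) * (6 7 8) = (3 9 5)(6 7 8) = [0, 1, 2, 9, 4, 3, 7, 8, 6, 5]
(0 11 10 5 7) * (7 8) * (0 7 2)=(0 11 10 5 8 2)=[11, 1, 0, 3, 4, 8, 6, 7, 2, 9, 5, 10]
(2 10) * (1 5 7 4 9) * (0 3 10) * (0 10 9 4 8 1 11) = (0 3 9 11)(1 5 7 8)(2 10) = [3, 5, 10, 9, 4, 7, 6, 8, 1, 11, 2, 0]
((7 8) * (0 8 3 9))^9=(0 9 3 7 8)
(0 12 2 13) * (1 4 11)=[12, 4, 13, 3, 11, 5, 6, 7, 8, 9, 10, 1, 2, 0]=(0 12 2 13)(1 4 11)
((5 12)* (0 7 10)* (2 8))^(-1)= (0 10 7)(2 8)(5 12)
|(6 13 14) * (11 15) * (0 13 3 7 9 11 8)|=10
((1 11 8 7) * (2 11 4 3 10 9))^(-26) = (1 4 3 10 9 2 11 8 7)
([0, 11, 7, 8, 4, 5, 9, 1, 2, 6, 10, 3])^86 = (1 3 2)(7 11 8)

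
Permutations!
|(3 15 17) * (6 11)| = |(3 15 17)(6 11)| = 6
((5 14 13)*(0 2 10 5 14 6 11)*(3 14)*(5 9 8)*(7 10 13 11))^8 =((0 2 13 3 14 11)(5 6 7 10 9 8))^8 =(0 13 14)(2 3 11)(5 7 9)(6 10 8)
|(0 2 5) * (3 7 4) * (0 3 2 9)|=|(0 9)(2 5 3 7 4)|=10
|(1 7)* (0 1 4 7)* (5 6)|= |(0 1)(4 7)(5 6)|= 2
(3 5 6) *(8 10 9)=(3 5 6)(8 10 9)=[0, 1, 2, 5, 4, 6, 3, 7, 10, 8, 9]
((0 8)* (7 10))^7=(0 8)(7 10)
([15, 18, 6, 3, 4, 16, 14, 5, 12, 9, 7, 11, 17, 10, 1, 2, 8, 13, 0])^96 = (0 1 6 15 18 14 2)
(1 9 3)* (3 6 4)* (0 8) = (0 8)(1 9 6 4 3) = [8, 9, 2, 1, 3, 5, 4, 7, 0, 6]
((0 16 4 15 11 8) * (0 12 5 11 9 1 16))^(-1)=(1 9 15 4 16)(5 12 8 11)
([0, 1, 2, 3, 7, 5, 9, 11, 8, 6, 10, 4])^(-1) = (4 11 7)(6 9)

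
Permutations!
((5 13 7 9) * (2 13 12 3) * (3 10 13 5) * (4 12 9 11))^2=(2 9)(3 5)(4 10 7)(11 12 13)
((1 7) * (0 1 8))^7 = ((0 1 7 8))^7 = (0 8 7 1)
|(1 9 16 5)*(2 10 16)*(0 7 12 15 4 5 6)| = 12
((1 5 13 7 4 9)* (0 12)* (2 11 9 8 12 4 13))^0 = ((0 4 8 12)(1 5 2 11 9)(7 13))^0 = (13)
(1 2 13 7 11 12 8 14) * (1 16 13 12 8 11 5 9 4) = [0, 2, 12, 3, 1, 9, 6, 5, 14, 4, 10, 8, 11, 7, 16, 15, 13] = (1 2 12 11 8 14 16 13 7 5 9 4)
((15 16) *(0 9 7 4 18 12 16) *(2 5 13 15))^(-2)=(0 13 2 12 4 9 15 5 16 18 7)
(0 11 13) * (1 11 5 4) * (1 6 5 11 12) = (0 11 13)(1 12)(4 6 5) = [11, 12, 2, 3, 6, 4, 5, 7, 8, 9, 10, 13, 1, 0]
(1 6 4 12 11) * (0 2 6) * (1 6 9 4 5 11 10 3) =[2, 0, 9, 1, 12, 11, 5, 7, 8, 4, 3, 6, 10] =(0 2 9 4 12 10 3 1)(5 11 6)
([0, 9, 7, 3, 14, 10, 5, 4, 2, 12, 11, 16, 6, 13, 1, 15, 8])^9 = [0, 2, 10, 3, 16, 1, 14, 11, 5, 7, 9, 12, 4, 13, 8, 15, 6]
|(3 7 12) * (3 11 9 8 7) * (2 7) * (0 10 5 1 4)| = |(0 10 5 1 4)(2 7 12 11 9 8)| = 30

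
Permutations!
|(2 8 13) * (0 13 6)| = |(0 13 2 8 6)| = 5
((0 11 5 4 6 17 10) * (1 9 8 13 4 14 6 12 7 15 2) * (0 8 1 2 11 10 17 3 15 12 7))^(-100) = ((17)(0 10 8 13 4 7 12)(1 9)(3 15 11 5 14 6))^(-100) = (17)(0 7 13 10 12 4 8)(3 11 14)(5 6 15)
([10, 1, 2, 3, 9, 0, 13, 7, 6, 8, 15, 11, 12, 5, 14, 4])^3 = (0 4 6)(5 15 8)(9 13 10)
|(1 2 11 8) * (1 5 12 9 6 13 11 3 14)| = 28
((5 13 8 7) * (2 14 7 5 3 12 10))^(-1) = (2 10 12 3 7 14)(5 8 13)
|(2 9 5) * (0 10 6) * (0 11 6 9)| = |(0 10 9 5 2)(6 11)| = 10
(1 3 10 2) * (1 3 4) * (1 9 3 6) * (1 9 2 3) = (1 4 2 6 9)(3 10) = [0, 4, 6, 10, 2, 5, 9, 7, 8, 1, 3]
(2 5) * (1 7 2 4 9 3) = (1 7 2 5 4 9 3) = [0, 7, 5, 1, 9, 4, 6, 2, 8, 3]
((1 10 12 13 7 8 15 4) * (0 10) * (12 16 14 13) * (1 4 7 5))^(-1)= ((0 10 16 14 13 5 1)(7 8 15))^(-1)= (0 1 5 13 14 16 10)(7 15 8)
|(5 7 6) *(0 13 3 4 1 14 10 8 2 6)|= 12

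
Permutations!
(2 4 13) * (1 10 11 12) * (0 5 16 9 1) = (0 5 16 9 1 10 11 12)(2 4 13) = [5, 10, 4, 3, 13, 16, 6, 7, 8, 1, 11, 12, 0, 2, 14, 15, 9]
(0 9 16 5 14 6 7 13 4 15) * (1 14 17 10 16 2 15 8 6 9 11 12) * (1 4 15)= [11, 14, 1, 3, 8, 17, 7, 13, 6, 2, 16, 12, 4, 15, 9, 0, 5, 10]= (0 11 12 4 8 6 7 13 15)(1 14 9 2)(5 17 10 16)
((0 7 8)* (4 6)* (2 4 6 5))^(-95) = (0 7 8)(2 4 5)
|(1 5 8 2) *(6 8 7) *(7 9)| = 7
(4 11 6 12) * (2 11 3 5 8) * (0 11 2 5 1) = [11, 0, 2, 1, 3, 8, 12, 7, 5, 9, 10, 6, 4] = (0 11 6 12 4 3 1)(5 8)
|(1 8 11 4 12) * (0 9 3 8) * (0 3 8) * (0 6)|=|(0 9 8 11 4 12 1 3 6)|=9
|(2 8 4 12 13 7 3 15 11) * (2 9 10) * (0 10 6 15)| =36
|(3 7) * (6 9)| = 2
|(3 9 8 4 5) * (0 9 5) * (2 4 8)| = 4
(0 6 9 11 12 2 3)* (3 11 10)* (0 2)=(0 6 9 10 3 2 11 12)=[6, 1, 11, 2, 4, 5, 9, 7, 8, 10, 3, 12, 0]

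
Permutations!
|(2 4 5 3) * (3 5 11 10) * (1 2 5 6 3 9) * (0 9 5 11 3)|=10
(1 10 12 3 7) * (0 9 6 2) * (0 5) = (0 9 6 2 5)(1 10 12 3 7) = [9, 10, 5, 7, 4, 0, 2, 1, 8, 6, 12, 11, 3]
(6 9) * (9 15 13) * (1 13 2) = (1 13 9 6 15 2) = [0, 13, 1, 3, 4, 5, 15, 7, 8, 6, 10, 11, 12, 9, 14, 2]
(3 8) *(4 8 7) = (3 7 4 8) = [0, 1, 2, 7, 8, 5, 6, 4, 3]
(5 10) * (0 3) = (0 3)(5 10) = [3, 1, 2, 0, 4, 10, 6, 7, 8, 9, 5]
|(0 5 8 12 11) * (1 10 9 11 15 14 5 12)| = |(0 12 15 14 5 8 1 10 9 11)| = 10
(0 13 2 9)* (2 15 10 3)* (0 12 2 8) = (0 13 15 10 3 8)(2 9 12) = [13, 1, 9, 8, 4, 5, 6, 7, 0, 12, 3, 11, 2, 15, 14, 10]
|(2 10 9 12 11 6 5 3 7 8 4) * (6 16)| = 12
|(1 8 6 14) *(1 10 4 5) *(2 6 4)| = 4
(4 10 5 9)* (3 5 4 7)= [0, 1, 2, 5, 10, 9, 6, 3, 8, 7, 4]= (3 5 9 7)(4 10)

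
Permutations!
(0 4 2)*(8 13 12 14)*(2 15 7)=[4, 1, 0, 3, 15, 5, 6, 2, 13, 9, 10, 11, 14, 12, 8, 7]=(0 4 15 7 2)(8 13 12 14)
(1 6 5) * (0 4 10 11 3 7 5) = (0 4 10 11 3 7 5 1 6) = [4, 6, 2, 7, 10, 1, 0, 5, 8, 9, 11, 3]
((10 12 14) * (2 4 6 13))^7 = (2 13 6 4)(10 12 14) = ((2 4 6 13)(10 12 14))^7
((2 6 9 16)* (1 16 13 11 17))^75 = ((1 16 2 6 9 13 11 17))^75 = (1 6 11 16 9 17 2 13)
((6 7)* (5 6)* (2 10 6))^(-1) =(2 5 7 6 10)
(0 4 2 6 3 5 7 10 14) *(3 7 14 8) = [4, 1, 6, 5, 2, 14, 7, 10, 3, 9, 8, 11, 12, 13, 0] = (0 4 2 6 7 10 8 3 5 14)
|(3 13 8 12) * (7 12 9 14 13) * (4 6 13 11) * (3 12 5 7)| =|(4 6 13 8 9 14 11)(5 7)| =14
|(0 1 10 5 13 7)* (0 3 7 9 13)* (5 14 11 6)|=14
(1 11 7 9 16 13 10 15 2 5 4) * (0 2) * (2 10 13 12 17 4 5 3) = [10, 11, 3, 2, 1, 5, 6, 9, 8, 16, 15, 7, 17, 13, 14, 0, 12, 4] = (0 10 15)(1 11 7 9 16 12 17 4)(2 3)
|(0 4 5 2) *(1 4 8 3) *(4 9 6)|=9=|(0 8 3 1 9 6 4 5 2)|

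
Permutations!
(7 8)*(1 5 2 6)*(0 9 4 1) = (0 9 4 1 5 2 6)(7 8) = [9, 5, 6, 3, 1, 2, 0, 8, 7, 4]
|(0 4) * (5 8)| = |(0 4)(5 8)| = 2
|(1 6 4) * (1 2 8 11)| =6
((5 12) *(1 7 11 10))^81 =((1 7 11 10)(5 12))^81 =(1 7 11 10)(5 12)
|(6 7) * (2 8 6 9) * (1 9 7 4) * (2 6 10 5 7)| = 20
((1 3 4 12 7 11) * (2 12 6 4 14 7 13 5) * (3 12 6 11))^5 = ((1 12 13 5 2 6 4 11)(3 14 7))^5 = (1 6 13 11 2 12 4 5)(3 7 14)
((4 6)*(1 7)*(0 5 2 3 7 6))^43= ((0 5 2 3 7 1 6 4))^43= (0 3 6 5 7 4 2 1)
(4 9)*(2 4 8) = (2 4 9 8) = [0, 1, 4, 3, 9, 5, 6, 7, 2, 8]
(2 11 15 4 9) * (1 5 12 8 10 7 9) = (1 5 12 8 10 7 9 2 11 15 4) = [0, 5, 11, 3, 1, 12, 6, 9, 10, 2, 7, 15, 8, 13, 14, 4]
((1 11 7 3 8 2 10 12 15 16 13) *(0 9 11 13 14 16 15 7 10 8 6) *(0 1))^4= (16)(0 12 1 11 3)(6 9 7 13 10)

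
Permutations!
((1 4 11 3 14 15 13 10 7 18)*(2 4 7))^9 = (18)(2 4 11 3 14 15 13 10)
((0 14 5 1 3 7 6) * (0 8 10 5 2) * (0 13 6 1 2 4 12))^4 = ((0 14 4 12)(1 3 7)(2 13 6 8 10 5))^4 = (14)(1 3 7)(2 10 6)(5 8 13)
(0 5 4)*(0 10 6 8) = (0 5 4 10 6 8) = [5, 1, 2, 3, 10, 4, 8, 7, 0, 9, 6]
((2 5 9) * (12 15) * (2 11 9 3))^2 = ((2 5 3)(9 11)(12 15))^2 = (15)(2 3 5)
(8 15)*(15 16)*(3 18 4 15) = [0, 1, 2, 18, 15, 5, 6, 7, 16, 9, 10, 11, 12, 13, 14, 8, 3, 17, 4] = (3 18 4 15 8 16)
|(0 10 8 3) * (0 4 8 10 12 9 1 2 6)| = 6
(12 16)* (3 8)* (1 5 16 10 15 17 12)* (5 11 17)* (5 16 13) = (1 11 17 12 10 15 16)(3 8)(5 13) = [0, 11, 2, 8, 4, 13, 6, 7, 3, 9, 15, 17, 10, 5, 14, 16, 1, 12]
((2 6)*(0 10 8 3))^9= ((0 10 8 3)(2 6))^9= (0 10 8 3)(2 6)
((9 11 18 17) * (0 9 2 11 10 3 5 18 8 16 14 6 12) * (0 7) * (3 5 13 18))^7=((0 9 10 5 3 13 18 17 2 11 8 16 14 6 12 7))^7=(0 17 12 13 14 5 8 9 2 7 18 6 3 16 10 11)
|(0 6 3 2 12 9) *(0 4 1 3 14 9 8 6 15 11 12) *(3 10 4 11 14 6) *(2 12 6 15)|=30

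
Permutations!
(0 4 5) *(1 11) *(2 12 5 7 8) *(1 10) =[4, 11, 12, 3, 7, 0, 6, 8, 2, 9, 1, 10, 5] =(0 4 7 8 2 12 5)(1 11 10)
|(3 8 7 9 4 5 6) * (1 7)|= 8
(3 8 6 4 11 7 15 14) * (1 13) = (1 13)(3 8 6 4 11 7 15 14) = [0, 13, 2, 8, 11, 5, 4, 15, 6, 9, 10, 7, 12, 1, 3, 14]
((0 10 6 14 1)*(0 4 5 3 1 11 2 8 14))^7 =((0 10 6)(1 4 5 3)(2 8 14 11))^7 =(0 10 6)(1 3 5 4)(2 11 14 8)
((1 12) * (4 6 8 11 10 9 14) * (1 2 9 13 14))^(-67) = ((1 12 2 9)(4 6 8 11 10 13 14))^(-67) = (1 12 2 9)(4 11 14 8 13 6 10)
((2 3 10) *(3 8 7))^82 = ((2 8 7 3 10))^82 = (2 7 10 8 3)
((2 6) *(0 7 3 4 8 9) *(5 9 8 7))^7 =(0 5 9)(2 6)(3 4 7)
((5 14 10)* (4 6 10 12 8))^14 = ((4 6 10 5 14 12 8))^14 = (14)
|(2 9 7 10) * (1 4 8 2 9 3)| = |(1 4 8 2 3)(7 10 9)| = 15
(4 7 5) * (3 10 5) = (3 10 5 4 7) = [0, 1, 2, 10, 7, 4, 6, 3, 8, 9, 5]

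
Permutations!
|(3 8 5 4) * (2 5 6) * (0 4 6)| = 12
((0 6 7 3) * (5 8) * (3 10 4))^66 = ((0 6 7 10 4 3)(5 8))^66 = (10)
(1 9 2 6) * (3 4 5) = (1 9 2 6)(3 4 5) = [0, 9, 6, 4, 5, 3, 1, 7, 8, 2]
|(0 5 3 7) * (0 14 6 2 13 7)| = |(0 5 3)(2 13 7 14 6)| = 15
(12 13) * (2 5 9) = [0, 1, 5, 3, 4, 9, 6, 7, 8, 2, 10, 11, 13, 12] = (2 5 9)(12 13)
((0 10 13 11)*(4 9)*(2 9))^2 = (0 13)(2 4 9)(10 11)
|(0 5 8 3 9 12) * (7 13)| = |(0 5 8 3 9 12)(7 13)| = 6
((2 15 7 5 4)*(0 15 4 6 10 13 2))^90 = ((0 15 7 5 6 10 13 2 4))^90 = (15)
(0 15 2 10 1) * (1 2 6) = [15, 0, 10, 3, 4, 5, 1, 7, 8, 9, 2, 11, 12, 13, 14, 6] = (0 15 6 1)(2 10)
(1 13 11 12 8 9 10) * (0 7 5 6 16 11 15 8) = [7, 13, 2, 3, 4, 6, 16, 5, 9, 10, 1, 12, 0, 15, 14, 8, 11] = (0 7 5 6 16 11 12)(1 13 15 8 9 10)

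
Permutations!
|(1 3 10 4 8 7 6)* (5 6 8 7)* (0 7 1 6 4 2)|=9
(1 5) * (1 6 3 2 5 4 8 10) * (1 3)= [0, 4, 5, 2, 8, 6, 1, 7, 10, 9, 3]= (1 4 8 10 3 2 5 6)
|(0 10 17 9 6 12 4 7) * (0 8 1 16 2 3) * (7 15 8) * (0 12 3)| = |(0 10 17 9 6 3 12 4 15 8 1 16 2)| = 13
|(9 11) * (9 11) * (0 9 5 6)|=|(11)(0 9 5 6)|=4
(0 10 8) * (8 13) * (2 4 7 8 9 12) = (0 10 13 9 12 2 4 7 8) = [10, 1, 4, 3, 7, 5, 6, 8, 0, 12, 13, 11, 2, 9]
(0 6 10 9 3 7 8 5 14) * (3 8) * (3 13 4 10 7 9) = (0 6 7 13 4 10 3 9 8 5 14) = [6, 1, 2, 9, 10, 14, 7, 13, 5, 8, 3, 11, 12, 4, 0]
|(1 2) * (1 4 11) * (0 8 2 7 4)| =|(0 8 2)(1 7 4 11)| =12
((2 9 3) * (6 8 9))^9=(2 3 9 8 6)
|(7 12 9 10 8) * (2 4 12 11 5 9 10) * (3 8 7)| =|(2 4 12 10 7 11 5 9)(3 8)| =8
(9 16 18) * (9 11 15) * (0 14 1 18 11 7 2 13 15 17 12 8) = (0 14 1 18 7 2 13 15 9 16 11 17 12 8) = [14, 18, 13, 3, 4, 5, 6, 2, 0, 16, 10, 17, 8, 15, 1, 9, 11, 12, 7]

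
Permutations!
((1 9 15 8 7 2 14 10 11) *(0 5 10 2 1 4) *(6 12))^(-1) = (0 4 11 10 5)(1 7 8 15 9)(2 14)(6 12)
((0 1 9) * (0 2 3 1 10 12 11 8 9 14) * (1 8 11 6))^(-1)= ((0 10 12 6 1 14)(2 3 8 9))^(-1)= (0 14 1 6 12 10)(2 9 8 3)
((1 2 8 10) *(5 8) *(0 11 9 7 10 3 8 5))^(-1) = (0 2 1 10 7 9 11)(3 8)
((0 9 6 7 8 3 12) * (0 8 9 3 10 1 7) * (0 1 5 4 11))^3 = (0 8 4 3 10 11 12 5)(1 6 9 7) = ((0 3 12 8 10 5 4 11)(1 7 9 6))^3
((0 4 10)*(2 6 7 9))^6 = (10)(2 7)(6 9)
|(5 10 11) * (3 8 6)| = |(3 8 6)(5 10 11)| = 3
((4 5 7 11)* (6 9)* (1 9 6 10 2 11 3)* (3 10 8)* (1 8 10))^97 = ((1 9 10 2 11 4 5 7)(3 8))^97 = (1 9 10 2 11 4 5 7)(3 8)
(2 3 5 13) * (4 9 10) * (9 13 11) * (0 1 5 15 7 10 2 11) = (0 1 5)(2 3 15 7 10 4 13 11 9) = [1, 5, 3, 15, 13, 0, 6, 10, 8, 2, 4, 9, 12, 11, 14, 7]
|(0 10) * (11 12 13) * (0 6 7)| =12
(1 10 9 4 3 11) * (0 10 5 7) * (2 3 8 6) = (0 10 9 4 8 6 2 3 11 1 5 7) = [10, 5, 3, 11, 8, 7, 2, 0, 6, 4, 9, 1]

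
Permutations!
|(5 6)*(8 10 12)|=6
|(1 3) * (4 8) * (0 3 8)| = 5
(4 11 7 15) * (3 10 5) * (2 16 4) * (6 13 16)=(2 6 13 16 4 11 7 15)(3 10 5)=[0, 1, 6, 10, 11, 3, 13, 15, 8, 9, 5, 7, 12, 16, 14, 2, 4]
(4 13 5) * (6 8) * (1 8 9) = (1 8 6 9)(4 13 5) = [0, 8, 2, 3, 13, 4, 9, 7, 6, 1, 10, 11, 12, 5]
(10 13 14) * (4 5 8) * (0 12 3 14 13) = (0 12 3 14 10)(4 5 8) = [12, 1, 2, 14, 5, 8, 6, 7, 4, 9, 0, 11, 3, 13, 10]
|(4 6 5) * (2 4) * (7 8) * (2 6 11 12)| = |(2 4 11 12)(5 6)(7 8)| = 4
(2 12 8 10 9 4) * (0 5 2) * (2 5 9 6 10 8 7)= (0 9 4)(2 12 7)(6 10)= [9, 1, 12, 3, 0, 5, 10, 2, 8, 4, 6, 11, 7]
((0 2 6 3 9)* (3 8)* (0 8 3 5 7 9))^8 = ((0 2 6 3)(5 7 9 8))^8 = (9)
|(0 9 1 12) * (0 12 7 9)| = 3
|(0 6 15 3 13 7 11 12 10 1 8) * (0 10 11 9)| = |(0 6 15 3 13 7 9)(1 8 10)(11 12)| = 42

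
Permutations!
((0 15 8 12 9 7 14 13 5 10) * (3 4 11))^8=(0 5 14 9 8)(3 11 4)(7 12 15 10 13)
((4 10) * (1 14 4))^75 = (1 10 4 14) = ((1 14 4 10))^75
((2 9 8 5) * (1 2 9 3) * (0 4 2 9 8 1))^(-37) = (0 3 2 4)(1 9)(5 8) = ((0 4 2 3)(1 9)(5 8))^(-37)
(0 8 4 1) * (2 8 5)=[5, 0, 8, 3, 1, 2, 6, 7, 4]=(0 5 2 8 4 1)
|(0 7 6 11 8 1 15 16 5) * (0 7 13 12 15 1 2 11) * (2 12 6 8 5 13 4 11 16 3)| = 13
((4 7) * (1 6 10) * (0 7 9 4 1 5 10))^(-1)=((0 7 1 6)(4 9)(5 10))^(-1)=(0 6 1 7)(4 9)(5 10)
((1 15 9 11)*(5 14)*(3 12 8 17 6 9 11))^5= (1 11 15)(3 9 6 17 8 12)(5 14)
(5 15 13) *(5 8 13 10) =(5 15 10)(8 13) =[0, 1, 2, 3, 4, 15, 6, 7, 13, 9, 5, 11, 12, 8, 14, 10]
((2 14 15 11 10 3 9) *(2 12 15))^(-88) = ((2 14)(3 9 12 15 11 10))^(-88) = (3 12 11)(9 15 10)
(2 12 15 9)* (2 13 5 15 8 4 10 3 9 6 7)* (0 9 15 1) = [9, 0, 12, 15, 10, 1, 7, 2, 4, 13, 3, 11, 8, 5, 14, 6] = (0 9 13 5 1)(2 12 8 4 10 3 15 6 7)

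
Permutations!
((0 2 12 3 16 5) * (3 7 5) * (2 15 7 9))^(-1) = (0 5 7 15)(2 9 12)(3 16)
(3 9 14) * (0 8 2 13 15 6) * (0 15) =(0 8 2 13)(3 9 14)(6 15) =[8, 1, 13, 9, 4, 5, 15, 7, 2, 14, 10, 11, 12, 0, 3, 6]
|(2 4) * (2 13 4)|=|(4 13)|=2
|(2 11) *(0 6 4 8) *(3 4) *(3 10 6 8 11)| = 4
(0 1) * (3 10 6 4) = (0 1)(3 10 6 4) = [1, 0, 2, 10, 3, 5, 4, 7, 8, 9, 6]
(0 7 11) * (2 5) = (0 7 11)(2 5) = [7, 1, 5, 3, 4, 2, 6, 11, 8, 9, 10, 0]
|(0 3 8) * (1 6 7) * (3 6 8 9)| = 10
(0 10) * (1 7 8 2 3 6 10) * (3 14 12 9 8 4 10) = (0 1 7 4 10)(2 14 12 9 8)(3 6) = [1, 7, 14, 6, 10, 5, 3, 4, 2, 8, 0, 11, 9, 13, 12]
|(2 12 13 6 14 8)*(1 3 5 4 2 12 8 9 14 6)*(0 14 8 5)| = |(0 14 9 8 12 13 1 3)(2 5 4)| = 24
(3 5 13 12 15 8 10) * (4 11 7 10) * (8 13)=[0, 1, 2, 5, 11, 8, 6, 10, 4, 9, 3, 7, 15, 12, 14, 13]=(3 5 8 4 11 7 10)(12 15 13)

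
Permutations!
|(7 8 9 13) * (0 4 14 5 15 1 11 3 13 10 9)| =22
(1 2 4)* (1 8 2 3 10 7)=[0, 3, 4, 10, 8, 5, 6, 1, 2, 9, 7]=(1 3 10 7)(2 4 8)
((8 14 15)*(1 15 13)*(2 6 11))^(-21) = (1 13 14 8 15)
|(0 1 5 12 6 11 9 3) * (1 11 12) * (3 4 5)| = |(0 11 9 4 5 1 3)(6 12)| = 14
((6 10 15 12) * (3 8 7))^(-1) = (3 7 8)(6 12 15 10)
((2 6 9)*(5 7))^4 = (2 6 9) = ((2 6 9)(5 7))^4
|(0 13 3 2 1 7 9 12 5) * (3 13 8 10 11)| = |(13)(0 8 10 11 3 2 1 7 9 12 5)| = 11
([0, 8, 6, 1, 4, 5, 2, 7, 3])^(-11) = (1 8 3)(2 6)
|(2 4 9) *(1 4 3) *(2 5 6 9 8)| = |(1 4 8 2 3)(5 6 9)| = 15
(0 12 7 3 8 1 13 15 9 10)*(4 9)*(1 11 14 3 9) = (0 12 7 9 10)(1 13 15 4)(3 8 11 14) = [12, 13, 2, 8, 1, 5, 6, 9, 11, 10, 0, 14, 7, 15, 3, 4]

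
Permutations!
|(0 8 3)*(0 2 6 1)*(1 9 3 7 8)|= 4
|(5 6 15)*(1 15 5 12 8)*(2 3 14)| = 12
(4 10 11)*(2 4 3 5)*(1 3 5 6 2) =(1 3 6 2 4 10 11 5) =[0, 3, 4, 6, 10, 1, 2, 7, 8, 9, 11, 5]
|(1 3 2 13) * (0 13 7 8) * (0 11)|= |(0 13 1 3 2 7 8 11)|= 8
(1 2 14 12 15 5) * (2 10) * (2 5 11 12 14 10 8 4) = (1 8 4 2 10 5)(11 12 15) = [0, 8, 10, 3, 2, 1, 6, 7, 4, 9, 5, 12, 15, 13, 14, 11]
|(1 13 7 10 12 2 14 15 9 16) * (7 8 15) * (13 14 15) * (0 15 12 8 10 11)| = 24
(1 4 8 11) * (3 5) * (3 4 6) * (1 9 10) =(1 6 3 5 4 8 11 9 10) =[0, 6, 2, 5, 8, 4, 3, 7, 11, 10, 1, 9]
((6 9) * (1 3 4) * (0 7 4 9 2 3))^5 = (0 7 4 1)(2 3 9 6) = ((0 7 4 1)(2 3 9 6))^5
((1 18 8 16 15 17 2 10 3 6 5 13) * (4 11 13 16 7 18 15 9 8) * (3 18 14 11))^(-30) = (1 10 6 8 13 2 3 9 11 17 4 16 14 15 18 5 7)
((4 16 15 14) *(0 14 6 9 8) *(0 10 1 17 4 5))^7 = (0 14 5)(1 8 6 16 17 10 9 15 4)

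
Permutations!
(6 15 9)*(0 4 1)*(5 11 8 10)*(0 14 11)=[4, 14, 2, 3, 1, 0, 15, 7, 10, 6, 5, 8, 12, 13, 11, 9]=(0 4 1 14 11 8 10 5)(6 15 9)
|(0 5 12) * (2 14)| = 6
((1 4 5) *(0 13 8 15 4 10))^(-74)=(0 1 4 8)(5 15 13 10)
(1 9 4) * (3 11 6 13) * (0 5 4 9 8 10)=(0 5 4 1 8 10)(3 11 6 13)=[5, 8, 2, 11, 1, 4, 13, 7, 10, 9, 0, 6, 12, 3]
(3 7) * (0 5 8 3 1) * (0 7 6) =[5, 7, 2, 6, 4, 8, 0, 1, 3] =(0 5 8 3 6)(1 7)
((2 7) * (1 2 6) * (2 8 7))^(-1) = (1 6 7 8)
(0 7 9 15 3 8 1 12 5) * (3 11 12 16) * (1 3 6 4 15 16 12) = (0 7 9 16 6 4 15 11 1 12 5)(3 8) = [7, 12, 2, 8, 15, 0, 4, 9, 3, 16, 10, 1, 5, 13, 14, 11, 6]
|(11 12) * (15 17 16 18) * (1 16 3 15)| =6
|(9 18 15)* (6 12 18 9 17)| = 5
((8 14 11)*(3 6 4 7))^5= (3 6 4 7)(8 11 14)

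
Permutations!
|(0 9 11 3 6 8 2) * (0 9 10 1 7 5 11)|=11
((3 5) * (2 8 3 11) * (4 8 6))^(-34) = (2 6 4 8 3 5 11)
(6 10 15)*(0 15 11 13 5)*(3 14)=(0 15 6 10 11 13 5)(3 14)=[15, 1, 2, 14, 4, 0, 10, 7, 8, 9, 11, 13, 12, 5, 3, 6]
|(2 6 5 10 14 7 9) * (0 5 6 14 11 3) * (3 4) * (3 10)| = |(0 5 3)(2 14 7 9)(4 10 11)| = 12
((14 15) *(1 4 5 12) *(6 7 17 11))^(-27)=((1 4 5 12)(6 7 17 11)(14 15))^(-27)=(1 4 5 12)(6 7 17 11)(14 15)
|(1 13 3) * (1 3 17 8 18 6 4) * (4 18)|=|(1 13 17 8 4)(6 18)|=10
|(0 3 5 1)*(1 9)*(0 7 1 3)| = 6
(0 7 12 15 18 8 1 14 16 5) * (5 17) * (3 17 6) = (0 7 12 15 18 8 1 14 16 6 3 17 5) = [7, 14, 2, 17, 4, 0, 3, 12, 1, 9, 10, 11, 15, 13, 16, 18, 6, 5, 8]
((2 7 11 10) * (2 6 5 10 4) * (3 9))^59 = (2 4 11 7)(3 9)(5 6 10)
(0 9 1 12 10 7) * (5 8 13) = (0 9 1 12 10 7)(5 8 13) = [9, 12, 2, 3, 4, 8, 6, 0, 13, 1, 7, 11, 10, 5]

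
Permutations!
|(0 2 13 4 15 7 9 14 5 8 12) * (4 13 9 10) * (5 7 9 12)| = |(0 2 12)(4 15 9 14 7 10)(5 8)| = 6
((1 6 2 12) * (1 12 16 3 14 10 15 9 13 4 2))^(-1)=((1 6)(2 16 3 14 10 15 9 13 4))^(-1)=(1 6)(2 4 13 9 15 10 14 3 16)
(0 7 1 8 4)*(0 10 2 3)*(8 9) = (0 7 1 9 8 4 10 2 3) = [7, 9, 3, 0, 10, 5, 6, 1, 4, 8, 2]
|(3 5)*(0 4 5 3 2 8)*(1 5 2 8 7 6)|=8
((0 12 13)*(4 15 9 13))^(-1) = (0 13 9 15 4 12)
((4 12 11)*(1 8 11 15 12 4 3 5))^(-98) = ((1 8 11 3 5)(12 15))^(-98) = (15)(1 11 5 8 3)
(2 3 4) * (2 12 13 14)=(2 3 4 12 13 14)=[0, 1, 3, 4, 12, 5, 6, 7, 8, 9, 10, 11, 13, 14, 2]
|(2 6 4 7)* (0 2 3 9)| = 7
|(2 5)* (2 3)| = 3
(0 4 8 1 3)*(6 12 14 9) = [4, 3, 2, 0, 8, 5, 12, 7, 1, 6, 10, 11, 14, 13, 9] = (0 4 8 1 3)(6 12 14 9)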